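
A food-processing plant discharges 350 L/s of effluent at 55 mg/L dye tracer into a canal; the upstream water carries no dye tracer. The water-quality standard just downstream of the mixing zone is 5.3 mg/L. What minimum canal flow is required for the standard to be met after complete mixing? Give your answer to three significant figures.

Set C_mix = 5.3: (Q·0 + 350.0·55.00) / (Q + 350.0) = 5.3
→ Q = 350.0·(55.00 − 5.3)/(5.3 − 0) = 3282 L/s.

3280 L/s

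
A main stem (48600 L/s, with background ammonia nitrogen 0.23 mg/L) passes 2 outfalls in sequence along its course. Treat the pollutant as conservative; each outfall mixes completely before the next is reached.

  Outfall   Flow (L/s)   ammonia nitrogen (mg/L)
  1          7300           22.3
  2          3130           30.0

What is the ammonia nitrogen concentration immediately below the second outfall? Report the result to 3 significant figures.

4.54 mg/L

Outfall 1: combined Q = 55900 L/s; C = (48600·0.2300 + 7300·22.30)/55900 = 3.112 mg/L.
Outfall 2: combined Q = 59030 L/s; C = (55900·3.112 + 3130·30.00)/59030 = 4.538 mg/L.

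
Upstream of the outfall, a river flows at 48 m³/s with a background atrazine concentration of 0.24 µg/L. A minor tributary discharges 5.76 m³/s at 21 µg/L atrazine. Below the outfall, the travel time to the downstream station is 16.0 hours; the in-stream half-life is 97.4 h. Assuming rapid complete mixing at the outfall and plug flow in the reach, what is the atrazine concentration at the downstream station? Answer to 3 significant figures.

Mass balance: C = (48.00·0.2400 + 5.760·21.00) / 53.76 = 132.5/53.76 = 2.464 µg/L.
Half-life 97.4 h → k = ln 2 / 97.4 = 0.007117 h⁻¹ = 0.1708 d⁻¹.
After decay, C = 2.464 × e^(−kt) = 2.464 × 0.8924 = 2.199 µg/L.

2.20 µg/L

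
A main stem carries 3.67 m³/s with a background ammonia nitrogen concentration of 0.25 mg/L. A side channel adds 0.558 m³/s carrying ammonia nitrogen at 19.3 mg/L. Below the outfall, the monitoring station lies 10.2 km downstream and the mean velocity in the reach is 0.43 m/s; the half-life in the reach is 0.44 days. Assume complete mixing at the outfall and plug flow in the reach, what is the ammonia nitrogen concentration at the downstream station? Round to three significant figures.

1.79 mg/L

Conservation of mass: C = (3.670·0.2500 + 0.5580·19.30) / 4.228 = 11.69/4.228 = 2.764 mg/L.
Travel time t = 10.2·1000 / 0.43 = 23720 s = 6.589 h.
Half-life 0.44 d → k = ln 2 / 0.44 = 1.575 d⁻¹.
After decay, C = 2.764 × e^(−kt) = 2.764 × 0.6489 = 1.794 mg/L.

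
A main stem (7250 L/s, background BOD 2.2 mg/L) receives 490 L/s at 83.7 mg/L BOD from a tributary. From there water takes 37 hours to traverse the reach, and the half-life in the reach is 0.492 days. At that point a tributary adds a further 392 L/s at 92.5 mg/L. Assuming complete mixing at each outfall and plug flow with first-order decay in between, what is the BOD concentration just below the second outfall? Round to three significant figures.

Mass balance: C = (7250·2.200 + 490.0·83.70) / 7740 = 56960/7740 = 7.360 mg/L; combined flow 7740 L/s.
Half-life 0.492 d → k = ln 2 / 0.492 = 1.409 d⁻¹.
After decay, C = 7.360 × e^(−kt) = 7.360 × 0.1140 = 0.8387 mg/L.
Second outfall: C = (7740·0.8387 + 392.0·92.50)/8132 = 5.257 mg/L.

5.26 mg/L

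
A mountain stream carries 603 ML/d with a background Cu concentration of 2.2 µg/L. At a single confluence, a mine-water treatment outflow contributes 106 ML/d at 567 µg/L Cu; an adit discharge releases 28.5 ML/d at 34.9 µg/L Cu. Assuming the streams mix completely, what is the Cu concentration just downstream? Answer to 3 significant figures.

Flow-weighted average: C = (603.0·2.200 + 106.0·567.0 + 28.50·34.90) / 737.5 = 62420/737.5 = 84.64 µg/L.

84.6 µg/L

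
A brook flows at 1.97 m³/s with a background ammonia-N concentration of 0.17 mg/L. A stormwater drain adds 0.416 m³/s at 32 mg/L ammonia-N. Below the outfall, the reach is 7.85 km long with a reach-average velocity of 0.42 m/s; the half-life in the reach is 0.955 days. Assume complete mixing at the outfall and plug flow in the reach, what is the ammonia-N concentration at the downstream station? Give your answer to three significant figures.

4.89 mg/L

After mixing, C = (1.970·0.1700 + 0.4160·32.00) / 2.386 = 13.65/2.386 = 5.720 mg/L.
Travel time t = 7.85·1000 / 0.42 = 18690 s = 5.192 h.
Half-life 0.955 d → k = ln 2 / 0.955 = 0.7258 d⁻¹.
Decay over the reach: 5.720·exp(−kt) = 5.720·0.8547 = 4.888 mg/L.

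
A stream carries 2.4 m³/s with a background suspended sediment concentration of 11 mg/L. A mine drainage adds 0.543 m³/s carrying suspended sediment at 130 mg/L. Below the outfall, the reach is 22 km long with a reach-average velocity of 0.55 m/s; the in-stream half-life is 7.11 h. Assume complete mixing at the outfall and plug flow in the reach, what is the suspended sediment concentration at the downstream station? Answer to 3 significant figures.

Mass balance: C = (2.400·11.00 + 0.5430·130.0) / 2.943 = 96.99/2.943 = 32.96 mg/L.
Travel time t = 22·1000 / 0.55 = 40000 s = 11.11 h.
Half-life 7.11 h → k = ln 2 / 7.11 = 0.09749 h⁻¹ = 2.340 d⁻¹.
First-order decay: C = 32.96·exp(−k·t) = 32.96·0.3385 = 11.16 mg/L.

11.2 mg/L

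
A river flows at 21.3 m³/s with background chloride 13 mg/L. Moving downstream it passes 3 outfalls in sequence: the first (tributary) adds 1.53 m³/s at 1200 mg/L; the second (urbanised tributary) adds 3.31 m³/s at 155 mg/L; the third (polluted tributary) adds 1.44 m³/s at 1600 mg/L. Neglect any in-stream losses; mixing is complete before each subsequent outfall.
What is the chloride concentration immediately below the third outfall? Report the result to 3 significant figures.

Below outfall 1: Q → 22.83 m³/s, C = (21.30·13.00 + 1.530·1200)/22.83 = 92.55 mg/L.
Below outfall 2: Q → 26.14 m³/s, C = (22.83·92.55 + 3.310·155.0)/26.14 = 100.5 mg/L.
Below outfall 3: Q → 27.58 m³/s, C = (26.14·100.5 + 1.440·1600)/27.58 = 178.8 mg/L.

179 mg/L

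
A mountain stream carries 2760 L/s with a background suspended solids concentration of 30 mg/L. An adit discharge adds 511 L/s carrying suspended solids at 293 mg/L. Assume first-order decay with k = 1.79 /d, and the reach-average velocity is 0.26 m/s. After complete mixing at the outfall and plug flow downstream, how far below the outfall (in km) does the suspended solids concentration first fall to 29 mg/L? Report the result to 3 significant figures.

Flow-weighted average: C = (2760·30.00 + 511.0·293.0) / 3271 = 232500/3271 = 71.09 mg/L.
Set 71.09·exp(−k·t) = 29 → t = ln(71.09/29)/k = 43280 s = 12.02 h.
Distance = v·t = 0.26·43280 = 11250 m = 11.25 km.

11.3 km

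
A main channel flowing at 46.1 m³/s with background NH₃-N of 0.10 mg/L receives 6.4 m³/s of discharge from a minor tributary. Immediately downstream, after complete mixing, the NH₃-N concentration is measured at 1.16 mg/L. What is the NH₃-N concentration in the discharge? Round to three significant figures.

Mass balance: 46.10·0.1000 + 6.400·Cₑ = 52.50·1.160
→ Cₑ = (52.50·1.160 − 46.10·0.1000) / 6.400 = 8.795 mg/L.

8.80 mg/L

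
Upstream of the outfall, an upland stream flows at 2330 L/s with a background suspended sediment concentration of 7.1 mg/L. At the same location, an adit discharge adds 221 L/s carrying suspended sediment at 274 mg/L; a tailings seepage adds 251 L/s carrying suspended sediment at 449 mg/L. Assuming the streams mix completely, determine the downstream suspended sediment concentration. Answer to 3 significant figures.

67.7 mg/L

Mixed concentration C = ΣQC/ΣQ = (2330·7.100 + 221.0·274.0 + 251.0·449.0) / 2802 = 189800/2802 = 67.74 mg/L.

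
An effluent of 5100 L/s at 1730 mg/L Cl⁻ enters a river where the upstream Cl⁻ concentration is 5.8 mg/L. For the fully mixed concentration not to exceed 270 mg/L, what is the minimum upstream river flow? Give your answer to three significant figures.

Set C_mix = 270: (Q·5.800 + 5100·1730) / (Q + 5100) = 270
→ Q = 5100·(1730 − 270)/(270 − 5.800) = 28180 L/s.

28200 L/s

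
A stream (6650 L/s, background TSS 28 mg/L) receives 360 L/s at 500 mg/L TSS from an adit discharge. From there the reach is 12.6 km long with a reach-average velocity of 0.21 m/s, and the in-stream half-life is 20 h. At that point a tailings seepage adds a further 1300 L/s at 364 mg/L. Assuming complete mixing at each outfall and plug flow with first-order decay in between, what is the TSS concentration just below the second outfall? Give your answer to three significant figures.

After mixing, C = (6650·28.00 + 360.0·500.0) / 7010 = 366200/7010 = 52.24 mg/L; combined flow 7010 L/s.
Travel time t = 12.6·1000 / 0.21 = 60000 s = 16.67 h.
Half-life 20 h → k = ln 2 / 20 = 0.03466 h⁻¹ = 0.8318 d⁻¹.
Applying C = C₀e^(−kt): 52.24 × 0.5612 = 29.32 mg/L.
At the second outfall, C = (7010·29.32 + 1300·364.0) / (7010 + 1300) = 81.68 mg/L.

81.7 mg/L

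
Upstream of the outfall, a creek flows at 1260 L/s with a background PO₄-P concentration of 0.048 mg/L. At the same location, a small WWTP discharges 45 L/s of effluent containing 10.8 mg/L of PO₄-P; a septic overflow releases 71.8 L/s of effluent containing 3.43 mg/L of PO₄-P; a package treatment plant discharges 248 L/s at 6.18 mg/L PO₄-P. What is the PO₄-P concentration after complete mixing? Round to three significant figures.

1.43 mg/L

Conservation of mass: C = (1260·0.04800 + 45.00·10.80 + 71.80·3.430 + 248.0·6.180) / 1625 = 2325/1625 = 1.431 mg/L.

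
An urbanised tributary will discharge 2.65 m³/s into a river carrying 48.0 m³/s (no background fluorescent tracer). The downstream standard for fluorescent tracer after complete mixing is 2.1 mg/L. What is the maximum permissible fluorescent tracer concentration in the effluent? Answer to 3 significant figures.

At the limit, (Qr·Cr + Qe·Cₑ)/(Qr + Qe) = 2.1:
Cₑ = (50.65·2.1 − 48.00·0) / 2.650 = 40.14 mg/L.

40.1 mg/L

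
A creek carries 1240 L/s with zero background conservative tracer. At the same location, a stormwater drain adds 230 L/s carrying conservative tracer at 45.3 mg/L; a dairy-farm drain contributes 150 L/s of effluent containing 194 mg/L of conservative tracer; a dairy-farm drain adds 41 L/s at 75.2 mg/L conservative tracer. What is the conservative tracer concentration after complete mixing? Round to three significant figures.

25.6 mg/L

Mass balance: C = (1240·0 + 230.0·45.30 + 150.0·194.0 + 41.00·75.20) / 1661 = 42600/1661 = 25.65 mg/L.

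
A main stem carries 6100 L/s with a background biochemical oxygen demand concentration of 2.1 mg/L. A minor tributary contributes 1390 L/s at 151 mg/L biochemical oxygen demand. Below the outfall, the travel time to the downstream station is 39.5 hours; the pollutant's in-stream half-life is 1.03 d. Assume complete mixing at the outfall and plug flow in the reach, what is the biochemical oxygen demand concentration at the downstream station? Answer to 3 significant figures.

9.82 mg/L

Mixed concentration C = ΣQC/ΣQ = (6100·2.100 + 1390·151.0) / 7490 = 222700/7490 = 29.73 mg/L.
Half-life 1.03 d → k = ln 2 / 1.03 = 0.6730 d⁻¹.
Decay over the reach: 29.73·exp(−kt) = 29.73·0.3304 = 9.823 mg/L.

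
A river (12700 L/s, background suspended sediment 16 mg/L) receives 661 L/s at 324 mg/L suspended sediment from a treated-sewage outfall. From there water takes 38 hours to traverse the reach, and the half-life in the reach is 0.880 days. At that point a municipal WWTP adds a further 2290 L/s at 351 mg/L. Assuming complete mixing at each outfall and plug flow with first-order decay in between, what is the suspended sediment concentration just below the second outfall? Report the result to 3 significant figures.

59.0 mg/L

After mixing, C = (12700·16.00 + 661.0·324.0) / 13360 = 417400/13360 = 31.24 mg/L; combined flow 13360 L/s.
Half-life 0.880 d → k = ln 2 / 0.880 = 0.7877 d⁻¹.
First-order decay: C = 31.24·exp(−k·t) = 31.24·0.2873 = 8.975 mg/L.
Second outfall: C = (13360·8.975 + 2290·351.0)/15650 = 59.02 mg/L.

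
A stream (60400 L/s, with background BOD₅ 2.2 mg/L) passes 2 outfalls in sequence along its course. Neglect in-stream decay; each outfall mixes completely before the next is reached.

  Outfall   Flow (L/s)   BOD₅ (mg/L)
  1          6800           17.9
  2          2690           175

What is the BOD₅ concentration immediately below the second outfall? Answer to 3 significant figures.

After outfall 1: Q = 60400 + 6800 = 67200 L/s; C = (60400·2.200 + 6800·17.90)/67200 = 3.789 mg/L.
After outfall 2: Q = 67200 + 2690 = 69890 L/s; C = (67200·3.789 + 2690·175.0)/69890 = 10.38 mg/L.

10.4 mg/L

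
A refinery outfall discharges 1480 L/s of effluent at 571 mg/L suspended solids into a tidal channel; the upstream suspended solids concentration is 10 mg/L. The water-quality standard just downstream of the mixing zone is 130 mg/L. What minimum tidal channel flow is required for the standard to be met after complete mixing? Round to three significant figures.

5440 L/s

Set C_mix = 130: (Q·10.00 + 1480·571.0) / (Q + 1480) = 130
→ Q = 1480·(571.0 − 130)/(130 − 10.00) = 5439 L/s.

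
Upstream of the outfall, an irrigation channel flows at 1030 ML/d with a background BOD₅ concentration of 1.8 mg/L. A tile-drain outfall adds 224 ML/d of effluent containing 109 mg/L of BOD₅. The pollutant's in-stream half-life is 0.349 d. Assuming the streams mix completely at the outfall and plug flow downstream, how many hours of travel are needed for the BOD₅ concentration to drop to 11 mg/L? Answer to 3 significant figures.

7.78 h

Mixed concentration C = ΣQC/ΣQ = (1030·1.800 + 224.0·109.0) / 1254 = 26270/1254 = 20.95 mg/L.
Half-life 0.349 d → k = ln 2 / 0.349 = 1.986 d⁻¹.
20.95·exp(−k·t) = 11 → t = ln(20.95/11)/k = 28020 s = 7.784 h.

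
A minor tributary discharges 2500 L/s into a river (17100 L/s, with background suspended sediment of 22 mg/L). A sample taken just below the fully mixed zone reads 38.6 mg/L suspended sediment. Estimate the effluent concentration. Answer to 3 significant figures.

152 mg/L

Mass balance: 17100·22.00 + 2500·Cₑ = 19600·38.60
→ Cₑ = (19600·38.60 − 17100·22.00) / 2500 = 152.1 mg/L.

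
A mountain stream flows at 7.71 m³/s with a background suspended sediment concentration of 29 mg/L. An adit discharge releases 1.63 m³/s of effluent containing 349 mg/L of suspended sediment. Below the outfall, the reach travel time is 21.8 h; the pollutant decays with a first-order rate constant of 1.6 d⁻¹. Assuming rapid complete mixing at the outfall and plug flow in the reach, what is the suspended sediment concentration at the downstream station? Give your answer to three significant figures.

Conservation of mass: C = (7.710·29.00 + 1.630·349.0) / 9.340 = 792.5/9.340 = 84.85 mg/L.
After decay, C = 84.85 × e^(−kt) = 84.85 × 0.2338 = 19.84 mg/L.

19.8 mg/L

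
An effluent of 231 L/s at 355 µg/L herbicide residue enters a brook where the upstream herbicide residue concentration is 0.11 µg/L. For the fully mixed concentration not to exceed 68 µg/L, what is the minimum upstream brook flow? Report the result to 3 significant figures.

Set C_mix = 68: (Q·0.1100 + 231.0·355.0) / (Q + 231.0) = 68
→ Q = 231.0·(355.0 − 68)/(68 − 0.1100) = 976.5 L/s.

977 L/s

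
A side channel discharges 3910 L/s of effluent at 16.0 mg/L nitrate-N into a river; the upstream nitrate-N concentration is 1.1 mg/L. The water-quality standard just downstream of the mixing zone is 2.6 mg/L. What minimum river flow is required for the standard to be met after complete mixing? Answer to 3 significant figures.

Set C_mix = 2.6: (Q·1.100 + 3910·16.00) / (Q + 3910) = 2.6
→ Q = 3910·(16.00 − 2.6)/(2.6 − 1.100) = 34930 L/s.

34900 L/s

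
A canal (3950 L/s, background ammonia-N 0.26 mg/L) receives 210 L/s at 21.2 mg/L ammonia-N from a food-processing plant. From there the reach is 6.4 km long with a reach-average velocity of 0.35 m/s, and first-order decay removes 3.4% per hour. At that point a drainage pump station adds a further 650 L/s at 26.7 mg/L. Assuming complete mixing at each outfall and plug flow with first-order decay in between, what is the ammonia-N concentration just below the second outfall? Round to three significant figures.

4.56 mg/L

Flow-weighted average: C = (3950·0.2600 + 210.0·21.20) / 4160 = 5479/4160 = 1.317 mg/L; combined flow 4160 L/s.
Travel time t = 6.4·1000 / 0.35 = 18290 s = 5.079 h.
3.4%/h lost → k = −ln(1 − 0.034) = 0.03459 h⁻¹.
Applying C = C₀e^(−kt): 1.317 × 0.8389 = 1.105 mg/L.
Second outfall: C = (4160·1.105 + 650.0·26.70)/4810 = 4.564 mg/L.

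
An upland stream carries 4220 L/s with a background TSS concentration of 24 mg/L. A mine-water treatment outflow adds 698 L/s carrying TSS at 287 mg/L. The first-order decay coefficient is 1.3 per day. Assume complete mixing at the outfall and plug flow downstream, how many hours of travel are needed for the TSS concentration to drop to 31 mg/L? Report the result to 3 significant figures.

12.6 h

After mixing, C = (4220·24.00 + 698.0·287.0) / 4918 = 301600/4918 = 61.33 mg/L.
61.33·exp(−k·t) = 31 → t = ln(61.33/31)/k = 45340 s = 12.60 h.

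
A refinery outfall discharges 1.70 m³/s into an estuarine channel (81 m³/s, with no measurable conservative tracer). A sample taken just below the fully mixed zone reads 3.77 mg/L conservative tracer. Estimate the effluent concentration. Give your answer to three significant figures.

Mass balance: 81.00·0 + 1.700·Cₑ = 82.70·3.770
→ Cₑ = (82.70·3.770 − 81.00·0) / 1.700 = 183.4 mg/L.

183 mg/L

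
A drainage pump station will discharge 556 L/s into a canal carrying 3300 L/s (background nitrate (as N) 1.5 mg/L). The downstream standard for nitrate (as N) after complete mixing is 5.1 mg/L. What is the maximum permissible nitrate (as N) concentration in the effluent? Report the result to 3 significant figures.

26.5 mg/L

At the limit, (Qr·Cr + Qe·Cₑ)/(Qr + Qe) = 5.1:
Cₑ = (3856·5.1 − 3300·1.500) / 556.0 = 26.47 mg/L.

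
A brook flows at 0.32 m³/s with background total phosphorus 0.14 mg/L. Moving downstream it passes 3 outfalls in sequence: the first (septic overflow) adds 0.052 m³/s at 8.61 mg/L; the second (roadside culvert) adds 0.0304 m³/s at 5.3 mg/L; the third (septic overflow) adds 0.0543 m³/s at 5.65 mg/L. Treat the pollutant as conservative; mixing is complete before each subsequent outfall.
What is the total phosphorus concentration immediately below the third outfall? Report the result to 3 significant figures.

2.10 mg/L

Outfall 1: combined Q = 0.3720 m³/s; C = (0.3200·0.1400 + 0.05200·8.610)/0.3720 = 1.324 mg/L.
Outfall 2: combined Q = 0.4024 m³/s; C = (0.3720·1.324 + 0.03040·5.300)/0.4024 = 1.624 mg/L.
Outfall 3: combined Q = 0.4567 m³/s; C = (0.4024·1.624 + 0.05430·5.650)/0.4567 = 2.103 mg/L.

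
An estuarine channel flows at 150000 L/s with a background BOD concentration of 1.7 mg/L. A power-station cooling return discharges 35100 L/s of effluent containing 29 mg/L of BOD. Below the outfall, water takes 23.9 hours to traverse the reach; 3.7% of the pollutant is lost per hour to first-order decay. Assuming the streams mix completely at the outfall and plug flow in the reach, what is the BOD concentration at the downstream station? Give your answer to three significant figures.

2.79 mg/L

Conservation of mass: C = (150000·1.700 + 35100·29.00) / 185100 = 1273000/185100 = 6.877 mg/L.
3.7%/h lost → k = −ln(1 − 0.037) = 0.03770 h⁻¹.
First-order decay: C = 6.877·exp(−k·t) = 6.877·0.4061 = 2.793 mg/L.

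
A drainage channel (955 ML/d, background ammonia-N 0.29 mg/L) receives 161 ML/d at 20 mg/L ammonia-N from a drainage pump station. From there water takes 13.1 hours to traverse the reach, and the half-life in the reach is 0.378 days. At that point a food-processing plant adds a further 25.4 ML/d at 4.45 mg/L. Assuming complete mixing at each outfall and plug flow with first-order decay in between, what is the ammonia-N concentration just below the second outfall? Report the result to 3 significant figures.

1.23 mg/L

Mixed concentration C = ΣQC/ΣQ = (955.0·0.2900 + 161.0·20.00) / 1116 = 3497/1116 = 3.133 mg/L; combined flow 1116 ML/d.
Half-life 0.378 d → k = ln 2 / 0.378 = 1.834 d⁻¹.
Applying C = C₀e^(−kt): 3.133 × 0.3675 = 1.152 mg/L.
Second outfall: C = (1116·1.152 + 25.40·4.450)/1141 = 1.225 mg/L.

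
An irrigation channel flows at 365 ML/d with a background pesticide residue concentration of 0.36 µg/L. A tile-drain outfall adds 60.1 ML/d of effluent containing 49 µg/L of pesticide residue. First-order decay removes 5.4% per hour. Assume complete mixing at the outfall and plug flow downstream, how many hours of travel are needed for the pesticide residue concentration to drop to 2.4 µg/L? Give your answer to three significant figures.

After mixing, C = (365.0·0.3600 + 60.10·49.00) / 425.1 = 3076/425.1 = 7.237 µg/L.
5.4%/h lost → k = −ln(1 − 0.054) = 0.05551 h⁻¹.
7.237·exp(−k·t) = 2.4 → t = ln(7.237/2.4)/k = 71570 s = 19.88 h.

19.9 h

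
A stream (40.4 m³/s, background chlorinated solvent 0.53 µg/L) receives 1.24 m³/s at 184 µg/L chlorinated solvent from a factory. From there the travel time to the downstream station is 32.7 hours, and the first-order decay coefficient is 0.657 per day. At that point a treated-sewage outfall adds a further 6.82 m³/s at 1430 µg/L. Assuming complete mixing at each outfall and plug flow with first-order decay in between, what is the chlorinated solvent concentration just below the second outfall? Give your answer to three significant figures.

Conservation of mass: C = (40.40·0.5300 + 1.240·184.0) / 41.64 = 249.6/41.64 = 5.994 µg/L; combined flow 41.64 m³/s.
Decay over the reach: 5.994·exp(−kt) = 5.994·0.4085 = 2.449 µg/L.
At the second outfall, C = (41.64·2.449 + 6.820·1430) / (41.64 + 6.820) = 203.4 µg/L.

203 µg/L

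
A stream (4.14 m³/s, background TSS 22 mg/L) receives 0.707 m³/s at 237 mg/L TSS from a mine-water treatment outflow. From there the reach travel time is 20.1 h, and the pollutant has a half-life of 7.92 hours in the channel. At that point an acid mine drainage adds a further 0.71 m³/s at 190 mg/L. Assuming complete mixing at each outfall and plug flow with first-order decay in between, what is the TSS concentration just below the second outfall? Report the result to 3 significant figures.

32.3 mg/L

Conservation of mass: C = (4.140·22.00 + 0.7070·237.0) / 4.847 = 258.6/4.847 = 53.36 mg/L; combined flow 4.847 m³/s.
Half-life 7.92 h → k = ln 2 / 7.92 = 0.08752 h⁻¹ = 2.100 d⁻¹.
Decay over the reach: 53.36·exp(−kt) = 53.36·0.1722 = 9.188 mg/L.
Second outfall: C = (4.847·9.188 + 0.7100·190.0)/5.557 = 32.29 mg/L.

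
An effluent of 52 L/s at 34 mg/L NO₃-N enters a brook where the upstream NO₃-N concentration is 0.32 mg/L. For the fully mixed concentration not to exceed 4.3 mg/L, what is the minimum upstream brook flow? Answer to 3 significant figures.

388 L/s

Set C_mix = 4.3: (Q·0.3200 + 52.00·34.00) / (Q + 52.00) = 4.3
→ Q = 52.00·(34.00 − 4.3)/(4.3 − 0.3200) = 388.0 L/s.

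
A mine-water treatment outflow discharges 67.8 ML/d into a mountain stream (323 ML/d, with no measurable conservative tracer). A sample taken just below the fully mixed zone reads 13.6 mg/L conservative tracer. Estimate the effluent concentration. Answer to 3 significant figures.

Mass balance: 323.0·0 + 67.80·Cₑ = 390.8·13.60
→ Cₑ = (390.8·13.60 − 323.0·0) / 67.80 = 78.39 mg/L.

78.4 mg/L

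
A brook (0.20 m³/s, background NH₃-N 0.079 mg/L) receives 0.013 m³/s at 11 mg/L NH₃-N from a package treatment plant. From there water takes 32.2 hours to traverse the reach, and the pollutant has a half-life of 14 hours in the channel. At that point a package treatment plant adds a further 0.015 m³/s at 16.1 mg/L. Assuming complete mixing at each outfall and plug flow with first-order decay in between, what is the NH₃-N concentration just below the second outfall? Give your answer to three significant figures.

1.20 mg/L

Mixed concentration C = ΣQC/ΣQ = (0.2000·0.07900 + 0.01300·11.00) / 0.2130 = 0.1588/0.2130 = 0.7455 mg/L; combined flow 0.2130 m³/s.
Half-life 14 h → k = ln 2 / 14 = 0.04951 h⁻¹ = 1.188 d⁻¹.
Applying C = C₀e^(−kt): 0.7455 × 0.2031 = 0.1514 mg/L.
At the second outfall, C = (0.2130·0.1514 + 0.01500·16.10) / (0.2130 + 0.01500) = 1.201 mg/L.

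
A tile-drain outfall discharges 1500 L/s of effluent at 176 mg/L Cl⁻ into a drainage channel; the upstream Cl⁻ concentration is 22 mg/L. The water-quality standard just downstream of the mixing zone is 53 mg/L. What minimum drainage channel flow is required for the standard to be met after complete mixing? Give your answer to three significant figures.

Set C_mix = 53: (Q·22.00 + 1500·176.0) / (Q + 1500) = 53
→ Q = 1500·(176.0 − 53)/(53 − 22.00) = 5952 L/s.

5950 L/s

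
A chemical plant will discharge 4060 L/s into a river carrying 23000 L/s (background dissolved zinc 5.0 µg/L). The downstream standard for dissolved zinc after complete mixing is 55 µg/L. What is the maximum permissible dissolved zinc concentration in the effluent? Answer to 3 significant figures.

338 µg/L

At the limit, (Qr·Cr + Qe·Cₑ)/(Qr + Qe) = 55:
Cₑ = (27060·55 − 23000·5.000) / 4060 = 338.3 µg/L.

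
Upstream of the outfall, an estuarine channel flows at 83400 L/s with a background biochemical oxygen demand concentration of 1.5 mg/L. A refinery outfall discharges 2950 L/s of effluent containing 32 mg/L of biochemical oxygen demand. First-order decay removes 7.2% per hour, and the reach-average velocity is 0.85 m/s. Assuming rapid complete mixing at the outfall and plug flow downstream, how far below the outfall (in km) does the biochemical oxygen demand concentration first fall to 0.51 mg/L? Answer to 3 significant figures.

65.8 km

Flow-weighted average: C = (83400·1.500 + 2950·32.00) / 86350 = 219500/86350 = 2.542 mg/L.
7.2%/h lost → k = −ln(1 − 0.072) = 0.07472 h⁻¹.
Set 2.542·exp(−k·t) = 0.51 → t = ln(2.542/0.51)/k = 77390 s = 21.50 h.
Distance = v·t = 0.85·77390 = 65780 m = 65.78 km.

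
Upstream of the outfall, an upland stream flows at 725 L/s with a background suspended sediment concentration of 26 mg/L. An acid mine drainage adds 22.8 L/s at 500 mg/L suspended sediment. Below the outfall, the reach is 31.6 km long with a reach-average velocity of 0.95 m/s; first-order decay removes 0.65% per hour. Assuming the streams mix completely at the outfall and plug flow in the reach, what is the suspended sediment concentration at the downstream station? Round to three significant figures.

Mass balance: C = (725.0·26.00 + 22.80·500.0) / 747.8 = 30250/747.8 = 40.45 mg/L.
Travel time t = 31.6·1000 / 0.95 = 33260 s = 9.240 h.
0.65%/h lost → k = −ln(1 − 0.0065) = 0.006521 h⁻¹.
Applying C = C₀e^(−kt): 40.45 × 0.9415 = 38.09 mg/L.

38.1 mg/L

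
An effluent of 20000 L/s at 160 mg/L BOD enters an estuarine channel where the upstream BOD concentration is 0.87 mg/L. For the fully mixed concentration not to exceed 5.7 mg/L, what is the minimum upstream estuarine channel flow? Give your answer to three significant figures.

639000 L/s

Set C_mix = 5.7: (Q·0.8700 + 20000·160.0) / (Q + 20000) = 5.7
→ Q = 20000·(160.0 − 5.7)/(5.7 − 0.8700) = 638900 L/s.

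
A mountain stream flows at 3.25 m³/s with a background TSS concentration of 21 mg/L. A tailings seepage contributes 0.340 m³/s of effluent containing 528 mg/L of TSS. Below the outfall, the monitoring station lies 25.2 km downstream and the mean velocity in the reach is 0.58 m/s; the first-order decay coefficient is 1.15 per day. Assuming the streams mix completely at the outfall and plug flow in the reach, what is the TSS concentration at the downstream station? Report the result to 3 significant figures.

Mass balance: C = (3.250·21.00 + 0.3400·528.0) / 3.590 = 247.8/3.590 = 69.02 mg/L.
Travel time t = 25.2·1000 / 0.58 = 43450 s = 12.07 h.
Applying C = C₀e^(−kt): 69.02 × 0.5608 = 38.71 mg/L.

38.7 mg/L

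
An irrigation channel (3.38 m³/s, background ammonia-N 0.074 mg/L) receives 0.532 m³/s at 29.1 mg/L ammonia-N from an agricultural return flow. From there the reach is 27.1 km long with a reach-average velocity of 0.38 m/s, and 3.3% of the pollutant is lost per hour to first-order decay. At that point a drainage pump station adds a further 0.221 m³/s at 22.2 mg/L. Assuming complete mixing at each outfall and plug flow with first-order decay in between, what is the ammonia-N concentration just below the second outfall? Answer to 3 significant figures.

Flow-weighted average: C = (3.380·0.07400 + 0.5320·29.10) / 3.912 = 15.73/3.912 = 4.021 mg/L; combined flow 3.912 m³/s.
Travel time t = 27.1·1000 / 0.38 = 71320 s = 19.81 h.
3.3%/h lost → k = −ln(1 − 0.033) = 0.03356 h⁻¹.
After decay, C = 4.021 × e^(−kt) = 4.021 × 0.5144 = 2.069 mg/L.
Second outfall: C = (3.912·2.069 + 0.2210·22.20)/4.133 = 3.145 mg/L.

3.15 mg/L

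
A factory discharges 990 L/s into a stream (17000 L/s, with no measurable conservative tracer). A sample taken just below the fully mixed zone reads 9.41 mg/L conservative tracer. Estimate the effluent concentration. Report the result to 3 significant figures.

171 mg/L

Mass balance: 17000·0 + 990.0·Cₑ = 17990·9.410
→ Cₑ = (17990·9.410 − 17000·0) / 990.0 = 171.0 mg/L.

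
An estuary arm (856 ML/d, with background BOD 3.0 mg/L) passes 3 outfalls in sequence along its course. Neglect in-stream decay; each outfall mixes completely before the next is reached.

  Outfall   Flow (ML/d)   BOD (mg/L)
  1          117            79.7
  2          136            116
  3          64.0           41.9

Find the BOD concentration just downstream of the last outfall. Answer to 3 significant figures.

Outfall 1: combined Q = 973.0 ML/d; C = (856.0·3.000 + 117.0·79.70)/973.0 = 12.22 mg/L.
Outfall 2: combined Q = 1109 ML/d; C = (973.0·12.22 + 136.0·116.0)/1109 = 24.95 mg/L.
Outfall 3: combined Q = 1173 ML/d; C = (1109·24.95 + 64.00·41.90)/1173 = 25.87 mg/L.

25.9 mg/L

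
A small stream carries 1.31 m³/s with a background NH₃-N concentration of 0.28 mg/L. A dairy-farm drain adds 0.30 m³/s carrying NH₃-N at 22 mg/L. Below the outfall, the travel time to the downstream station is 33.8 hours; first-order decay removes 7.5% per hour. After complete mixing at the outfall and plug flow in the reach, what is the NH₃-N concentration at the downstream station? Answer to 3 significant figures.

After mixing, C = (1.310·0.2800 + 0.3000·22.00) / 1.610 = 6.967/1.610 = 4.327 mg/L.
7.5%/h lost → k = −ln(1 − 0.075) = 0.07796 h⁻¹.
Decay over the reach: 4.327·exp(−kt) = 4.327·0.07171 = 0.3103 mg/L.

0.310 mg/L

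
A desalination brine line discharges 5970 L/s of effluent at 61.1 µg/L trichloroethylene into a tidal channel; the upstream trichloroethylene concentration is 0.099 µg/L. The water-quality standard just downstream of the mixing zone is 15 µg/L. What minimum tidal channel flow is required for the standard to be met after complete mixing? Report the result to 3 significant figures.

Set C_mix = 15: (Q·0.09900 + 5970·61.10) / (Q + 5970) = 15
→ Q = 5970·(61.10 − 15)/(15 − 0.09900) = 18470 L/s.

18500 L/s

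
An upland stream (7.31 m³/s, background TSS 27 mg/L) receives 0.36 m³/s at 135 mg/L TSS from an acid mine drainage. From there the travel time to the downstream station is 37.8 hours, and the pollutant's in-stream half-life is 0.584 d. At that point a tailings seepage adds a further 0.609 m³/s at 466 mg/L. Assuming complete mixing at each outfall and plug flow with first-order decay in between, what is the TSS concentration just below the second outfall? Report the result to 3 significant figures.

38.9 mg/L

Conservation of mass: C = (7.310·27.00 + 0.3600·135.0) / 7.670 = 246.0/7.670 = 32.07 mg/L; combined flow 7.670 m³/s.
Half-life 0.584 d → k = ln 2 / 0.584 = 1.187 d⁻¹.
First-order decay: C = 32.07·exp(−k·t) = 32.07·0.1542 = 4.946 mg/L.
Second outfall: C = (7.670·4.946 + 0.6090·466.0)/8.279 = 38.86 mg/L.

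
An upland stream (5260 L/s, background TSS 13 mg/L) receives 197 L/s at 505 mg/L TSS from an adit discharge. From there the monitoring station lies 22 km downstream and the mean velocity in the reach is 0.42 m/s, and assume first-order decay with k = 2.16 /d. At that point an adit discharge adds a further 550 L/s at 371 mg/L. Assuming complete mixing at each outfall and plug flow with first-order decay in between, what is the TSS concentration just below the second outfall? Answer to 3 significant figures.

41.5 mg/L

Conservation of mass: C = (5260·13.00 + 197.0·505.0) / 5457 = 167900/5457 = 30.76 mg/L; combined flow 5457 L/s.
Travel time t = 22·1000 / 0.42 = 52380 s = 14.55 h.
After decay, C = 30.76 × e^(−kt) = 30.76 × 0.2699 = 8.304 mg/L.
At the second outfall, C = (5457·8.304 + 550.0·371.0) / (5457 + 550.0) = 41.51 mg/L.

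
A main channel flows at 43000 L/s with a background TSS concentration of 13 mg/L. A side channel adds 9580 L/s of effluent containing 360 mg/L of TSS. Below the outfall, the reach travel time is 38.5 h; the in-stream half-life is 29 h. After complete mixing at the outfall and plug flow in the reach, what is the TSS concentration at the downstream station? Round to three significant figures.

Conservation of mass: C = (43000·13.00 + 9580·360.0) / 52580 = 4008000/52580 = 76.22 mg/L.
Half-life 29 h → k = ln 2 / 29 = 0.02390 h⁻¹ = 0.5736 d⁻¹.
First-order decay: C = 76.22·exp(−k·t) = 76.22·0.3984 = 30.37 mg/L.

30.4 mg/L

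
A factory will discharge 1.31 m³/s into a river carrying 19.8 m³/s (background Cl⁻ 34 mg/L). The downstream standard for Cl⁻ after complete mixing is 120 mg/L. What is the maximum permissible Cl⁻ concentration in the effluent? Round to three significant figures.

1420 mg/L

At the limit, (Qr·Cr + Qe·Cₑ)/(Qr + Qe) = 120:
Cₑ = (21.11·120 − 19.80·34.00) / 1.310 = 1420 mg/L.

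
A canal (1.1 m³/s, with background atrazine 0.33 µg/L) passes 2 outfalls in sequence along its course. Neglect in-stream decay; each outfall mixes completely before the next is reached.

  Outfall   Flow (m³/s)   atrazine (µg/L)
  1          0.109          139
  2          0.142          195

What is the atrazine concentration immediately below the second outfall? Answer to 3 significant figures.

After outfall 1: Q = 1.100 + 0.1090 = 1.209 m³/s; C = (1.100·0.3300 + 0.1090·139.0)/1.209 = 12.83 µg/L.
After outfall 2: Q = 1.209 + 0.1420 = 1.351 m³/s; C = (1.209·12.83 + 0.1420·195.0)/1.351 = 31.98 µg/L.

32.0 µg/L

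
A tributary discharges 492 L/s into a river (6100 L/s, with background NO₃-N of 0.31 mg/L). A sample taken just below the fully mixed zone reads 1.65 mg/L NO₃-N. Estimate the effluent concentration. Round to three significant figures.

18.3 mg/L

Mass balance: 6100·0.3100 + 492.0·Cₑ = 6592·1.650
→ Cₑ = (6592·1.650 − 6100·0.3100) / 492.0 = 18.26 mg/L.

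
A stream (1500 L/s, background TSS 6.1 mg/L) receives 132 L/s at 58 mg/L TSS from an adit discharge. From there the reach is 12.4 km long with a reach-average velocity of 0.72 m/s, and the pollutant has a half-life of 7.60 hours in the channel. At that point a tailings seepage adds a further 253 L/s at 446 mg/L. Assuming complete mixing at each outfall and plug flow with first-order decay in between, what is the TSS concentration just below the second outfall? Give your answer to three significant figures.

65.6 mg/L

After mixing, C = (1500·6.100 + 132.0·58.00) / 1632 = 16810/1632 = 10.30 mg/L; combined flow 1632 L/s.
Travel time t = 12.4·1000 / 0.72 = 17220 s = 4.784 h.
Half-life 7.60 h → k = ln 2 / 7.60 = 0.09120 h⁻¹ = 2.189 d⁻¹.
Applying C = C₀e^(−kt): 10.30 × 0.6464 = 6.657 mg/L.
At the second outfall, C = (1632·6.657 + 253.0·446.0) / (1632 + 253.0) = 65.62 mg/L.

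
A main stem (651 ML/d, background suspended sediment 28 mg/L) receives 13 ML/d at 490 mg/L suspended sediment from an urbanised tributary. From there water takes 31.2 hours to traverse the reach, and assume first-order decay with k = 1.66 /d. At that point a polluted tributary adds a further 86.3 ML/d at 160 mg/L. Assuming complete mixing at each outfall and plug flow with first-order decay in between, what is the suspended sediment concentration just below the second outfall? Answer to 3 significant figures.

22.2 mg/L

Mass balance: C = (651.0·28.00 + 13.00·490.0) / 664.0 = 24600/664.0 = 37.05 mg/L; combined flow 664.0 ML/d.
Applying C = C₀e^(−kt): 37.05 × 0.1156 = 4.281 mg/L.
At the second outfall, C = (664.0·4.281 + 86.30·160.0) / (664.0 + 86.30) = 22.19 mg/L.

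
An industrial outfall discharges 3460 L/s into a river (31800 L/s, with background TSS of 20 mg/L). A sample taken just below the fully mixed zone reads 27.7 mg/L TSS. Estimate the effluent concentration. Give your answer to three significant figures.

98.5 mg/L

Mass balance: 31800·20.00 + 3460·Cₑ = 35260·27.70
→ Cₑ = (35260·27.70 − 31800·20.00) / 3460 = 98.47 mg/L.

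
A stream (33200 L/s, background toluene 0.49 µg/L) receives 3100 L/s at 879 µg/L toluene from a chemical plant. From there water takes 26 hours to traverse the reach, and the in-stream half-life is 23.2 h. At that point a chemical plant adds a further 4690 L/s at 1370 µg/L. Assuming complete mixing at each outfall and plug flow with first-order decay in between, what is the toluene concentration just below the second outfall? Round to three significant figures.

After mixing, C = (33200·0.4900 + 3100·879.0) / 36300 = 2741000/36300 = 75.51 µg/L; combined flow 36300 L/s.
Half-life 23.2 h → k = ln 2 / 23.2 = 0.02988 h⁻¹ = 0.7170 d⁻¹.
After decay, C = 75.51 × e^(−kt) = 75.51 × 0.4599 = 34.73 µg/L.
Second outfall: C = (36300·34.73 + 4690·1370)/40990 = 187.5 µg/L.

188 µg/L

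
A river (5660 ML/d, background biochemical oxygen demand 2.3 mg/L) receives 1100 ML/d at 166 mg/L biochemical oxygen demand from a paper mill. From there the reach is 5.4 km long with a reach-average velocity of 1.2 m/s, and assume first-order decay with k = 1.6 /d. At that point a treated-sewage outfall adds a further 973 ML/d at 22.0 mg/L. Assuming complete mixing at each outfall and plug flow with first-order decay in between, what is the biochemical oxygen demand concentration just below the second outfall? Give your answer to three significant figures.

Mixed concentration C = ΣQC/ΣQ = (5660·2.300 + 1100·166.0) / 6760 = 195600/6760 = 28.94 mg/L; combined flow 6760 ML/d.
Travel time t = 5.4·1000 / 1.2 = 4500 s = 1.250 h.
After decay, C = 28.94 × e^(−kt) = 28.94 × 0.9200 = 26.62 mg/L.
Second outfall: C = (6760·26.62 + 973.0·22.00)/7733 = 26.04 mg/L.

26.0 mg/L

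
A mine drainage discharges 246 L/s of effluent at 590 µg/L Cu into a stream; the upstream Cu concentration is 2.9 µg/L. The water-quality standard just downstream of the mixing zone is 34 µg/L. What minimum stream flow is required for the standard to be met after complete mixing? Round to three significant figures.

Set C_mix = 34: (Q·2.900 + 246.0·590.0) / (Q + 246.0) = 34
→ Q = 246.0·(590.0 − 34)/(34 − 2.900) = 4398 L/s.

4400 L/s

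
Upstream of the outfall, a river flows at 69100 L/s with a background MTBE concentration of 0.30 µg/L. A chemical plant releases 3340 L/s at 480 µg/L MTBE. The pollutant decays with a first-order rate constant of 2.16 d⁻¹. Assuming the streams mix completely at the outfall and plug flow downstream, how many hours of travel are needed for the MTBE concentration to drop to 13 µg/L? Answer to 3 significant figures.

Flow-weighted average: C = (69100·0.3000 + 3340·480.0) / 72440 = 1624000/72440 = 22.42 µg/L.
22.42·exp(−k·t) = 13 → t = ln(22.42/13)/k = 21800 s = 6.054 h.

6.05 h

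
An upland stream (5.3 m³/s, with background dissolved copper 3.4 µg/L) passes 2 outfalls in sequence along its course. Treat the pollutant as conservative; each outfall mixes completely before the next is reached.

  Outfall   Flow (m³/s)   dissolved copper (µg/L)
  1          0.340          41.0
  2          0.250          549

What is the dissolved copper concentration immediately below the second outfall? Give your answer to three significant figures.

Outfall 1: combined Q = 5.640 m³/s; C = (5.300·3.400 + 0.3400·41.00)/5.640 = 5.667 µg/L.
Outfall 2: combined Q = 5.890 m³/s; C = (5.640·5.667 + 0.2500·549.0)/5.890 = 28.73 µg/L.

28.7 µg/L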